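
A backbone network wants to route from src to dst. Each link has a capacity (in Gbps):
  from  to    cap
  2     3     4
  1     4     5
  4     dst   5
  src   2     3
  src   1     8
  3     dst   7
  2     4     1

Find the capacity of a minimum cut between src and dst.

8

Max flow = 8 (via 2 augmenting paths).
In the residual at optimum, the set reachable from src is {1, src}.
Cut edges: src→2 (cap 3), 1→4 (cap 5). Sum = 8.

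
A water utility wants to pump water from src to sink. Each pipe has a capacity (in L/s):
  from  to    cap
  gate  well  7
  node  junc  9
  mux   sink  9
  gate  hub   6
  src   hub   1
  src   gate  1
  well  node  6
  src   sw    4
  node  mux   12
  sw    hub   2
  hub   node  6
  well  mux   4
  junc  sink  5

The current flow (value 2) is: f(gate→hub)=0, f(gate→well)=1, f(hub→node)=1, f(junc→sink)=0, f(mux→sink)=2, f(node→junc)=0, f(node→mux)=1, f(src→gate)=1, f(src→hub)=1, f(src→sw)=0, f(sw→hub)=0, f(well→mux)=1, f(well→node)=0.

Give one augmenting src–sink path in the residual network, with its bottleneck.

src→sw→hub→node→mux→sink, bottleneck 2

Residual along src→sw→hub→node→mux→sink: src→sw: 4, sw→hub: 2, hub→node: 5, node→mux: 11, mux→sink: 7.
Bottleneck = min = 2.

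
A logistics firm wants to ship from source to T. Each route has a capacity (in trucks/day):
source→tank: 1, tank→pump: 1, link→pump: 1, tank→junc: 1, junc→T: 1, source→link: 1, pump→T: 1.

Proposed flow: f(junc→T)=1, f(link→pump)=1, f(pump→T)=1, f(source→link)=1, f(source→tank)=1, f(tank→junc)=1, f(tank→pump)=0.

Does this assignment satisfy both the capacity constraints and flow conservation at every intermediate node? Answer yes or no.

Yes

Every edge has 0 ≤ f(e) ≤ cap(e).
At each intermediate node, inflow equals outflow.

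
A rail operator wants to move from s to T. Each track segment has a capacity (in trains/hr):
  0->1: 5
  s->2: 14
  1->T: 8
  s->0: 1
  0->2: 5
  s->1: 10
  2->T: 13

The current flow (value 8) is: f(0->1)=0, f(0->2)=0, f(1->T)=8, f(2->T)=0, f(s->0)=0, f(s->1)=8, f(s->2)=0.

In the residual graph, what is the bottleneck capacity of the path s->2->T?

13

Residual capacities along the path: s->2: 14, 2->T: 13.
Minimum is 13.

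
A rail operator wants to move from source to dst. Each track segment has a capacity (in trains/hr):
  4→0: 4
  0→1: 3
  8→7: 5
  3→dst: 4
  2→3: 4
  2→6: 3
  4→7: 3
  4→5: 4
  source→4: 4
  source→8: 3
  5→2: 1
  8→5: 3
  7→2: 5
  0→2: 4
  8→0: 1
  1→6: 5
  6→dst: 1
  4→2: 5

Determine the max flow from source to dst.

Augment source→4→2→6→dst: bottleneck 1. Total 1.
Augment source→4→2→3→dst: bottleneck 3. Total 4.
Augment source→8→5→2→3→dst: bottleneck 1. Total 5.
No augmenting path remains in the residual graph.

5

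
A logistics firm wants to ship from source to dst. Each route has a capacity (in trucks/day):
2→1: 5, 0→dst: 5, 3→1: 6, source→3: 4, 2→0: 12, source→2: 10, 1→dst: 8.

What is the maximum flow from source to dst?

Augment source→3→1→dst: bottleneck 4. Total 4.
Augment source→2→1→dst: bottleneck 4. Total 8.
Augment source→2→0→dst: bottleneck 5. Total 13.
No augmenting path remains in the residual graph.

13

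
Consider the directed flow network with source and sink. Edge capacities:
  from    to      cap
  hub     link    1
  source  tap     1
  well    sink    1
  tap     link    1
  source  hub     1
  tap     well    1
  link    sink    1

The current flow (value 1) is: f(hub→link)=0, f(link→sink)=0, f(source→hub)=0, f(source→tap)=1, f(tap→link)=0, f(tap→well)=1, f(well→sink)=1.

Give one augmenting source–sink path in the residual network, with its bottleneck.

Residual along source→hub→link→sink: source→hub: 1, hub→link: 1, link→sink: 1.
Bottleneck = min = 1.

source→hub→link→sink, bottleneck 1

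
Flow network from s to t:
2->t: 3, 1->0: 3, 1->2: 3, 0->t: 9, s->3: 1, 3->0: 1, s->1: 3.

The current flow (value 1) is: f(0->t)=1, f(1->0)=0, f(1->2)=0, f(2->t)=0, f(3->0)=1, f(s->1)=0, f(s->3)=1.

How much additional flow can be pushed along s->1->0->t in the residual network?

3

Residual capacities along the path: s->1: 3, 1->0: 3, 0->t: 8.
Minimum is 3.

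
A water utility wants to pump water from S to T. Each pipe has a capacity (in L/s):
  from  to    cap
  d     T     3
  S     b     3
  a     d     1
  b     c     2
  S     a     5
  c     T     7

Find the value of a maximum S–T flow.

3

Augment S->a->d->T: bottleneck 1. Total 1.
Augment S->b->c->T: bottleneck 2. Total 3.
No augmenting path remains in the residual graph.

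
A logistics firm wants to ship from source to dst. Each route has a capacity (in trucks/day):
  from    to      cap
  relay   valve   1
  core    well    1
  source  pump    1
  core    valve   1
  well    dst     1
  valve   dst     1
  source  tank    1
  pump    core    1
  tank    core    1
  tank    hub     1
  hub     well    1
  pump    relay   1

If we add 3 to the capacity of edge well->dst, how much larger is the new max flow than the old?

Original max flow = 2.
Edge well->dst does not cross the min cut (source side {source}), so extra capacity there cannot help.
New max flow = 2. Increase = 0.

0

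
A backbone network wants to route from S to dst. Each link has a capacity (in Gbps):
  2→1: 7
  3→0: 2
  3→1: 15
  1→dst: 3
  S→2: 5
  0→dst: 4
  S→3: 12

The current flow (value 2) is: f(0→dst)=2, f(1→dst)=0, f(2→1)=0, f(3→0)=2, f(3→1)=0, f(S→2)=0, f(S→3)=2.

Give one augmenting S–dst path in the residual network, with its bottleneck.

S→3→1→dst, bottleneck 3

Residual along S→3→1→dst: S→3: 10, 3→1: 15, 1→dst: 3.
Bottleneck = min = 3.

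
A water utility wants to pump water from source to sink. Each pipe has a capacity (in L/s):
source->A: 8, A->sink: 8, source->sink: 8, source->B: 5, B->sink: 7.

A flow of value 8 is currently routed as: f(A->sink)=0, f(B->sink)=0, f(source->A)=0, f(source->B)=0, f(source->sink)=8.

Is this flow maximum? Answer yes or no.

Residual path source->A->sink has bottleneck 8 > 0.
Pushing 8 along it raises the flow to 16, so the given flow is not maximum.

No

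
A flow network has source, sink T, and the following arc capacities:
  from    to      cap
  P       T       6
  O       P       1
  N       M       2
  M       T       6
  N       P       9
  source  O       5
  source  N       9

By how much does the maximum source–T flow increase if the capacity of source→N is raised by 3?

Original max flow = 8.
Edge source→N does not cross the min cut (source side {N, O, P, source}), so extra capacity there cannot help.
New max flow = 8. Increase = 0.

0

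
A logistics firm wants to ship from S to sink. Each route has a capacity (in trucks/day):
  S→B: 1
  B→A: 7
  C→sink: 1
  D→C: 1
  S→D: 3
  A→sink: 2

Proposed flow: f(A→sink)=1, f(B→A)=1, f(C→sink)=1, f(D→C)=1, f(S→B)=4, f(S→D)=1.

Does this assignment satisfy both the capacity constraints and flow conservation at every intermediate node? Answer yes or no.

No

Capacity violated on S→B: flow 4 > capacity 1.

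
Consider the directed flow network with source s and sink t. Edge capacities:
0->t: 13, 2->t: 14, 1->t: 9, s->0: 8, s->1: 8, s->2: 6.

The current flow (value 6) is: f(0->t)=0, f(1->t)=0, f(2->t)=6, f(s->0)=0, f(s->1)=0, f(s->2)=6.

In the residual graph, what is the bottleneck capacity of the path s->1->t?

8

Residual capacities along the path: s->1: 8, 1->t: 9.
Minimum is 8.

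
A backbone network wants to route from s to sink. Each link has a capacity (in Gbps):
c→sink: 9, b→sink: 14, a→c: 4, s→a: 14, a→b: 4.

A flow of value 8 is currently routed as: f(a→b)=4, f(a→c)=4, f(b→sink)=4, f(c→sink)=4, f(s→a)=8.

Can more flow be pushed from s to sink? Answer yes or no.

Residual reachable from s: {a, s}; sink is not reachable.
Saturated cut: a→c, a→b with total capacity 8 = current flow value. Flow is maximum.

No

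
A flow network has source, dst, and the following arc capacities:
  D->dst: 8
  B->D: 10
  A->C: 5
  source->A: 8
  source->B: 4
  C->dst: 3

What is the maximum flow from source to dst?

Augment source->A->C->dst: bottleneck 3. Total 3.
Augment source->B->D->dst: bottleneck 4. Total 7.
No augmenting path remains in the residual graph.

7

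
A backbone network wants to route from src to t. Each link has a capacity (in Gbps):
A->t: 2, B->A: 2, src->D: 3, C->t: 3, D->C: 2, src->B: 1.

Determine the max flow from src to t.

Augment src->D->C->t: bottleneck 2. Total 2.
Augment src->B->A->t: bottleneck 1. Total 3.
No augmenting path remains in the residual graph.

3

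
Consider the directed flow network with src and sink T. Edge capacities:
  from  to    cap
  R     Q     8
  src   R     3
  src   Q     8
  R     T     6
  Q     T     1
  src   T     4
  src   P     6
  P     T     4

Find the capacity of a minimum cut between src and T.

Max flow = 12 (via 4 augmenting paths).
In the residual at optimum, the set reachable from src is {P, Q, src}.
Cut edges: src→R (cap 3), src→T (cap 4), Q→T (cap 1), P→T (cap 4). Sum = 12.

12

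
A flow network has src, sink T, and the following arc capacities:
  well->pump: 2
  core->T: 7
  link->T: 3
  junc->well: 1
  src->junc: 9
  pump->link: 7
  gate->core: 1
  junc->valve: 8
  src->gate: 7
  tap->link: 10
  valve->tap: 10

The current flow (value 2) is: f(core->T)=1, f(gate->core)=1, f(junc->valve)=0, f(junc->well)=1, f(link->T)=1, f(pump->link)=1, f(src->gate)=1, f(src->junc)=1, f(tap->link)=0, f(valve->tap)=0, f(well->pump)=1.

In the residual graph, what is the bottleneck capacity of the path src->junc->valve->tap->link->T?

Residual capacities along the path: src->junc: 8, junc->valve: 8, valve->tap: 10, tap->link: 10, link->T: 2.
Minimum is 2.

2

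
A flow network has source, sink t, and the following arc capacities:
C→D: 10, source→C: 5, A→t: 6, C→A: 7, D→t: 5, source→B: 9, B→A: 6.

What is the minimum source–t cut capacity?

11

Max flow = 11 (via 2 augmenting paths).
In the residual at optimum, the set reachable from source is {B, source}.
Cut edges: source→C (cap 5), B→A (cap 6). Sum = 11.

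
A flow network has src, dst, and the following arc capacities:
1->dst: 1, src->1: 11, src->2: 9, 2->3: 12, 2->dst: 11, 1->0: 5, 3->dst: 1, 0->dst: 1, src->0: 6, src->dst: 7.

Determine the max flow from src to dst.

18

Augment src->dst: bottleneck 7. Total 7.
Augment src->1->dst: bottleneck 1. Total 8.
Augment src->2->dst: bottleneck 9. Total 17.
Augment src->0->dst: bottleneck 1. Total 18.
No augmenting path remains in the residual graph.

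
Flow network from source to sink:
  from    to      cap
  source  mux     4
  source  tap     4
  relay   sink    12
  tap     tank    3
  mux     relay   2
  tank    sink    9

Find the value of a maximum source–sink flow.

Augment source→mux→relay→sink: bottleneck 2. Total 2.
Augment source→tap→tank→sink: bottleneck 3. Total 5.
No augmenting path remains in the residual graph.

5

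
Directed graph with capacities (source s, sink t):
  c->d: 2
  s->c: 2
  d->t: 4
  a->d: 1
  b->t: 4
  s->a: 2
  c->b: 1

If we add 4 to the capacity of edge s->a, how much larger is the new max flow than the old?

0

Original max flow = 3.
Edge s->a does not cross the min cut (source side {a, s}), so extra capacity there cannot help.
New max flow = 3. Increase = 0.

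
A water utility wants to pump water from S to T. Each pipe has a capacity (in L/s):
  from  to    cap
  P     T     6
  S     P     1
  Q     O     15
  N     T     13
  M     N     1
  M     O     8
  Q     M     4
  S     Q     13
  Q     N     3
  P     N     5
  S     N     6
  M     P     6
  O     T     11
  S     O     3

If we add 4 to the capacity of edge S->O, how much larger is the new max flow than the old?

2

Original max flow = 23.
After raising cap(S->O), augmenting paths through that edge carry 2 more units.
New max flow = 25. Increase = 2.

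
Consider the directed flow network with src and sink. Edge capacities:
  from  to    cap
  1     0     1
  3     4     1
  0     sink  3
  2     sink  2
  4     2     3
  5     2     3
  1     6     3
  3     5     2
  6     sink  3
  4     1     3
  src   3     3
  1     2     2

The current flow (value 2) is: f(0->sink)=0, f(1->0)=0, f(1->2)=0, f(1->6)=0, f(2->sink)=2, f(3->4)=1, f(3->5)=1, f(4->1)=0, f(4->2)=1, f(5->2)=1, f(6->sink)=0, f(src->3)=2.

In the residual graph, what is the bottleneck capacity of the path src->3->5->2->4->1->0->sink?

Residual capacities along the path: src->3: 1, 3->5: 1, 5->2: 2, 2->4: 1, 4->1: 3, 1->0: 1, 0->sink: 3.
Minimum is 1.

1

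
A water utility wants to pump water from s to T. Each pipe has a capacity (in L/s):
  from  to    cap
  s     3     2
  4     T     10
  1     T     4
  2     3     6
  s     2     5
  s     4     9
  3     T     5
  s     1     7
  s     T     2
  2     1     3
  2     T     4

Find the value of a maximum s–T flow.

22

Augment s→T: bottleneck 2. Total 2.
Augment s→2→T: bottleneck 4. Total 6.
Augment s→4→T: bottleneck 9. Total 15.
Augment s→1→T: bottleneck 4. Total 19.
Augment s→3→T: bottleneck 2. Total 21.
Augment s→2→3→T: bottleneck 1. Total 22.
No augmenting path remains in the residual graph.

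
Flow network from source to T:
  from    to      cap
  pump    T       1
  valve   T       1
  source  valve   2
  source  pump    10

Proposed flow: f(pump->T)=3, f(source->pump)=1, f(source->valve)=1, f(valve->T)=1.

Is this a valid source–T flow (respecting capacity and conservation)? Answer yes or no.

No

Capacity violated on pump->T: flow 3 > capacity 1.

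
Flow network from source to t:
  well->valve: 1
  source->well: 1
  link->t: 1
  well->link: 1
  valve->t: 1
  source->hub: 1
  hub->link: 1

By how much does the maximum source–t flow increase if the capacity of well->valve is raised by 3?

0

Original max flow = 2.
Edge well->valve does not cross the min cut (source side {source}), so extra capacity there cannot help.
New max flow = 2. Increase = 0.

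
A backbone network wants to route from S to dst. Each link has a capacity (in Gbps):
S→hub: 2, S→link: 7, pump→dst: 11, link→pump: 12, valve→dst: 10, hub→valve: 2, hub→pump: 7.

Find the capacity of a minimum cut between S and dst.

Max flow = 9 (via 2 augmenting paths).
In the residual at optimum, the set reachable from S is {S}.
Cut edges: S→link (cap 7), S→hub (cap 2). Sum = 9.

9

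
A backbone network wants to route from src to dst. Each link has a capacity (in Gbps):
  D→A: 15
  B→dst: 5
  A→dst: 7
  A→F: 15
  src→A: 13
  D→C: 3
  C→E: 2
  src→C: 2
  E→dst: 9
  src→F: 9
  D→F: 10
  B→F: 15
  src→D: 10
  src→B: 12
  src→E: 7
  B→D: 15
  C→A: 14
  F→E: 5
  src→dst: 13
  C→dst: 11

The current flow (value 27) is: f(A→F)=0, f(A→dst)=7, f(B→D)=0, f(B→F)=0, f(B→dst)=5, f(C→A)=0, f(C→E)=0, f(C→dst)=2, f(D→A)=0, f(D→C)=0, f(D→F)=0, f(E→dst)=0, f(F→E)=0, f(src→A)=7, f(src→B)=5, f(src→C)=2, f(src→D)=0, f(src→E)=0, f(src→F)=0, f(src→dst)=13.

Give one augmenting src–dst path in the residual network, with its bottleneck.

Residual along src→E→dst: src→E: 7, E→dst: 9.
Bottleneck = min = 7.

src→E→dst, bottleneck 7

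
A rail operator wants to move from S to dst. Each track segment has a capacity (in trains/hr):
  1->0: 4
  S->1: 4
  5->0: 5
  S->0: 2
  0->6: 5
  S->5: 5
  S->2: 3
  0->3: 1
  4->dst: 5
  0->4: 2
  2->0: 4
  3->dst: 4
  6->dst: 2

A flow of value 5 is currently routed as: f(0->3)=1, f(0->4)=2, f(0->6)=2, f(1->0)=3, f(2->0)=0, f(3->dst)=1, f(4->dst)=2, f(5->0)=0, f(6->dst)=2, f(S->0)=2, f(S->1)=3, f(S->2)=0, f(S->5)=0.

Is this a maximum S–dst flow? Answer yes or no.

Yes

Residual reachable from S: {0, 1, 2, 5, 6, S}; dst is not reachable.
Saturated cut: 0->4, 0->3, 6->dst with total capacity 5 = current flow value. Flow is maximum.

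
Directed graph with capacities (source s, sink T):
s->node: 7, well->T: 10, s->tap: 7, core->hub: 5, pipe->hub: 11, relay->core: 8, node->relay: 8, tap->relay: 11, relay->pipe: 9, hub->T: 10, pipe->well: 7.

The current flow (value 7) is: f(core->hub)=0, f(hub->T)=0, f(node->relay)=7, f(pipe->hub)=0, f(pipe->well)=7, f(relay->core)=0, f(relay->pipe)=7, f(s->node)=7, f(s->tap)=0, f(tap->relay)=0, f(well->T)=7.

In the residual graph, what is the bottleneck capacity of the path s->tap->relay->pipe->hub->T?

Residual capacities along the path: s->tap: 7, tap->relay: 11, relay->pipe: 2, pipe->hub: 11, hub->T: 10.
Minimum is 2.

2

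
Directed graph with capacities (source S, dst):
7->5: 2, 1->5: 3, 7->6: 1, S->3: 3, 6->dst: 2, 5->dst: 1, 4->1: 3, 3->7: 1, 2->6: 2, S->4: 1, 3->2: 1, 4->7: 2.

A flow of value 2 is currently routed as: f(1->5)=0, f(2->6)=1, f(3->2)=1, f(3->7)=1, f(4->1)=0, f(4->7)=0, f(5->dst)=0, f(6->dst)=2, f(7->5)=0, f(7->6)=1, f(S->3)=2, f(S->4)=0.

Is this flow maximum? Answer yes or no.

No

Residual path S->4->7->5->dst has bottleneck 1 > 0.
Pushing 1 along it raises the flow to 3, so the given flow is not maximum.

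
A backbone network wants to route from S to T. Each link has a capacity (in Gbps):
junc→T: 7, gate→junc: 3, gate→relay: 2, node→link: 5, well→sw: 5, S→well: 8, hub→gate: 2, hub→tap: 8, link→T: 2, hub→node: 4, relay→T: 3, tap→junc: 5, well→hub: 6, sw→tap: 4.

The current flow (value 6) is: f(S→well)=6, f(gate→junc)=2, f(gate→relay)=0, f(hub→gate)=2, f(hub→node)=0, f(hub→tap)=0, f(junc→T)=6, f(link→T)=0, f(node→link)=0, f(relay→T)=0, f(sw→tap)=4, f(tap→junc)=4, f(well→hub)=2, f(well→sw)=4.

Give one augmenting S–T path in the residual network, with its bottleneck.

S→well→hub→tap→junc→T, bottleneck 1

Residual along S→well→hub→tap→junc→T: S→well: 2, well→hub: 4, hub→tap: 8, tap→junc: 1, junc→T: 1.
Bottleneck = min = 1.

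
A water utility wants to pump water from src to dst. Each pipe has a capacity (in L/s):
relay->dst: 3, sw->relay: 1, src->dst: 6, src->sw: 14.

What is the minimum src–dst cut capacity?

7

Max flow = 7 (via 2 augmenting paths).
In the residual at optimum, the set reachable from src is {src, sw}.
Cut edges: src->dst (cap 6), sw->relay (cap 1). Sum = 7.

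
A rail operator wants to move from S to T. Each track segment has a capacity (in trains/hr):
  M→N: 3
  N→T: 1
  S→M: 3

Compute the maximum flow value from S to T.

Augment S→M→N→T: bottleneck 1. Total 1.
No augmenting path remains in the residual graph.

1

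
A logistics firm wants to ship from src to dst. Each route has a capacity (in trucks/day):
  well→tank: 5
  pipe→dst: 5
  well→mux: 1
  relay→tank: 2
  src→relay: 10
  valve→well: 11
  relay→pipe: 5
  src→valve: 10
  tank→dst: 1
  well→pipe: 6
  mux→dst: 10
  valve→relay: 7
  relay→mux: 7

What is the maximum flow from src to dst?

14

Augment src→relay→pipe→dst: bottleneck 5. Total 5.
Augment src→relay→tank→dst: bottleneck 1. Total 6.
Augment src→relay→mux→dst: bottleneck 4. Total 10.
Augment src→valve→relay→mux→dst: bottleneck 3. Total 13.
Augment src→valve→well→mux→dst: bottleneck 1. Total 14.
No augmenting path remains in the residual graph.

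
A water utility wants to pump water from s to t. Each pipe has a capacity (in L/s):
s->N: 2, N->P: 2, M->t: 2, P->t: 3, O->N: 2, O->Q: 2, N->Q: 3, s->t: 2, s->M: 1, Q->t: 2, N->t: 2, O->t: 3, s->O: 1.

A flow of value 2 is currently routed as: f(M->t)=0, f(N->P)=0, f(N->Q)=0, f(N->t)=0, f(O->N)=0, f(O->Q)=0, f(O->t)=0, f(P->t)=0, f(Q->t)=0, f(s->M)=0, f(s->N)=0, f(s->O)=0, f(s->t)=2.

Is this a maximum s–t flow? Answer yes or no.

No

Residual path s->O->t has bottleneck 1 > 0.
Pushing 1 along it raises the flow to 3, so the given flow is not maximum.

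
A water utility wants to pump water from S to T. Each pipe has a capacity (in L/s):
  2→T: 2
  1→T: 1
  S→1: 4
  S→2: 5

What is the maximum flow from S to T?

Augment S→1→T: bottleneck 1. Total 1.
Augment S→2→T: bottleneck 2. Total 3.
No augmenting path remains in the residual graph.

3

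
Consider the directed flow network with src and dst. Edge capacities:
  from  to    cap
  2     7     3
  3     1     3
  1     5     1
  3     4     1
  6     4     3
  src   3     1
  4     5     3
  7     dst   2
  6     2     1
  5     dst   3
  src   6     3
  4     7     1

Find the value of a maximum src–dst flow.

Augment src→3→1→5→dst: bottleneck 1. Total 1.
Augment src→6→4→5→dst: bottleneck 2. Total 3.
Augment src→6→4→7→dst: bottleneck 1. Total 4.
No augmenting path remains in the residual graph.

4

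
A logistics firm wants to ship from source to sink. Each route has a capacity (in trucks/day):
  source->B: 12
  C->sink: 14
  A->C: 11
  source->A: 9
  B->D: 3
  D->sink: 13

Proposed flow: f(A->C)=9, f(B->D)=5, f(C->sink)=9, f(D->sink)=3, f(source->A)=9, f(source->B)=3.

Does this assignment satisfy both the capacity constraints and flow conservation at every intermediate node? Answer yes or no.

No

Capacity violated on B->D: flow 5 > capacity 3.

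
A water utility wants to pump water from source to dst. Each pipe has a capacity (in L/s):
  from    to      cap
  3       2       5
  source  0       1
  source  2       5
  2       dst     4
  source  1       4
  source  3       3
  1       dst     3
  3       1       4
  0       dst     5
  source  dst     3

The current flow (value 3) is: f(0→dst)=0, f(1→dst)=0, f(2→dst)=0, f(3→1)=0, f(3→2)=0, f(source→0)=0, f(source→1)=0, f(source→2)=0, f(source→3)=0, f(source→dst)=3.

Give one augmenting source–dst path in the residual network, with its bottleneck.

source→0→dst, bottleneck 1

Residual along source→0→dst: source→0: 1, 0→dst: 5.
Bottleneck = min = 1.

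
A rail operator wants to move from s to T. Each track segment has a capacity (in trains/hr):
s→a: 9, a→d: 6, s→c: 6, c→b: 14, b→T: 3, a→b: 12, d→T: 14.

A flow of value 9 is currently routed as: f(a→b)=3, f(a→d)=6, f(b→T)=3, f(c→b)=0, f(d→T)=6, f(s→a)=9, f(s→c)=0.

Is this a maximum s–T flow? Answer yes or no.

Yes

Residual reachable from s: {a, b, c, s}; T is not reachable.
Saturated cut: a→d, b→T with total capacity 9 = current flow value. Flow is maximum.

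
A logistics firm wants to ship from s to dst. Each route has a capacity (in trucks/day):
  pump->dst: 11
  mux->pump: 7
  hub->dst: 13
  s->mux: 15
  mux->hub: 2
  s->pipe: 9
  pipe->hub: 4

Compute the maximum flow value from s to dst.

Augment s->mux->pump->dst: bottleneck 7. Total 7.
Augment s->mux->hub->dst: bottleneck 2. Total 9.
Augment s->pipe->hub->dst: bottleneck 4. Total 13.
No augmenting path remains in the residual graph.

13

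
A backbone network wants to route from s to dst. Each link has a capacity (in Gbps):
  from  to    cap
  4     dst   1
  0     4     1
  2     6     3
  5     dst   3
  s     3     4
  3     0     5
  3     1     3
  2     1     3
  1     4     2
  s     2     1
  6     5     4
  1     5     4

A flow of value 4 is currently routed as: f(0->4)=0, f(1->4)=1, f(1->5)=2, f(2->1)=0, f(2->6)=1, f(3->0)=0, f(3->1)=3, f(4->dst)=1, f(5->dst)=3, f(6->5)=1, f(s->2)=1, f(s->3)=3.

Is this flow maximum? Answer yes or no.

Residual reachable from s: {0, 1, 2, 3, 4, 5, 6, s}; dst is not reachable.
Saturated cut: 5->dst, 4->dst with total capacity 4 = current flow value. Flow is maximum.

Yes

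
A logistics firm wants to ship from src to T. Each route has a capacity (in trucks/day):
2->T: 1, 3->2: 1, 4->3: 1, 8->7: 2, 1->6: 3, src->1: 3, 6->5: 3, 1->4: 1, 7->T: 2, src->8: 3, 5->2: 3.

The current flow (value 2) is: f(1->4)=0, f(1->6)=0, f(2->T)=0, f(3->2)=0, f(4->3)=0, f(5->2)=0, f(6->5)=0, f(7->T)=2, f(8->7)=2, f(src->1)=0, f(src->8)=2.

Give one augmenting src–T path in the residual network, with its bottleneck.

src->1->4->3->2->T, bottleneck 1

Residual along src->1->4->3->2->T: src->1: 3, 1->4: 1, 4->3: 1, 3->2: 1, 2->T: 1.
Bottleneck = min = 1.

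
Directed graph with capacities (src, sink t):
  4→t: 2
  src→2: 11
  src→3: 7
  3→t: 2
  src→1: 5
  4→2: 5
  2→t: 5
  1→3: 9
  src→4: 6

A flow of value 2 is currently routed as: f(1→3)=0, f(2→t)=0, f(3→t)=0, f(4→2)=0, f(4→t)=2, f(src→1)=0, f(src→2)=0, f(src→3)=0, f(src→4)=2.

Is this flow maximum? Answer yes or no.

Residual path src→2→t has bottleneck 5 > 0.
Pushing 5 along it raises the flow to 7, so the given flow is not maximum.

No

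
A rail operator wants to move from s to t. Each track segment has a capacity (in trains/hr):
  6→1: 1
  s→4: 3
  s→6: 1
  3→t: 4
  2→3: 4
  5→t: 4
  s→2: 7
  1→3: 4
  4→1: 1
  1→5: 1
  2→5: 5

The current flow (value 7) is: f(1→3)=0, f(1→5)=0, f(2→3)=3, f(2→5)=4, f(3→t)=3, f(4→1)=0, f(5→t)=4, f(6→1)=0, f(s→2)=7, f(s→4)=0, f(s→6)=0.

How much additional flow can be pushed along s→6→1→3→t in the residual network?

1

Residual capacities along the path: s→6: 1, 6→1: 1, 1→3: 4, 3→t: 1.
Minimum is 1.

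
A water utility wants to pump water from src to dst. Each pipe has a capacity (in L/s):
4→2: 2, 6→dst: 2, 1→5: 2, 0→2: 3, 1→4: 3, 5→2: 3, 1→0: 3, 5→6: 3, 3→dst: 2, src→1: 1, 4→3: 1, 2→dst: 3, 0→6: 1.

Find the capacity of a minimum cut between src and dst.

Max flow = 1 (via 1 augmenting path).
In the residual at optimum, the set reachable from src is {src}.
Cut edges: src→1 (cap 1). Sum = 1.

1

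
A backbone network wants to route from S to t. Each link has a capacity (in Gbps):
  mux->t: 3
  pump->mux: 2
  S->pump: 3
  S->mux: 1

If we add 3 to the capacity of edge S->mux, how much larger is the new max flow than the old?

Original max flow = 3.
Even with extra capacity on S->mux, another cut of capacity 3 remains binding.
New max flow = 3. Increase = 0.

0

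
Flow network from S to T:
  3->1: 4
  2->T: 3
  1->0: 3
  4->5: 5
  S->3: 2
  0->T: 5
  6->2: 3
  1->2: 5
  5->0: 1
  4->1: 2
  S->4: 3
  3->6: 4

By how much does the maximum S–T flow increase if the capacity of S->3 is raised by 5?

Original max flow = 5.
After raising cap(S->3), augmenting paths through that edge carry 2 more units.
New max flow = 7. Increase = 2.

2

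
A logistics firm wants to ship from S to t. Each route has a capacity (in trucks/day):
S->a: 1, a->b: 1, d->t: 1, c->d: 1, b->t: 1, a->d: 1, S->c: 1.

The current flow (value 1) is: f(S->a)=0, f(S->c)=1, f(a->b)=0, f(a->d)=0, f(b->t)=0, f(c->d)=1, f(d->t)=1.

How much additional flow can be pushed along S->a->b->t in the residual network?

1

Residual capacities along the path: S->a: 1, a->b: 1, b->t: 1.
Minimum is 1.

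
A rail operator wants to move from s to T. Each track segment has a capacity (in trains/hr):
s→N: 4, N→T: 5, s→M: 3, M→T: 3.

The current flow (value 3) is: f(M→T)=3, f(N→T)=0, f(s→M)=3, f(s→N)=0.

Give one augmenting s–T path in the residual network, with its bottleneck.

s→N→T, bottleneck 4

Residual along s→N→T: s→N: 4, N→T: 5.
Bottleneck = min = 4.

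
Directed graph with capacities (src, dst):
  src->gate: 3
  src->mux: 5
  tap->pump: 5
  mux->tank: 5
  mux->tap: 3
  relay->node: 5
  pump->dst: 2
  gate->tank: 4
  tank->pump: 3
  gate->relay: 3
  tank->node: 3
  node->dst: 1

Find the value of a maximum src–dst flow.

Augment src->gate->relay->node->dst: bottleneck 1. Total 1.
Augment src->gate->tank->pump->dst: bottleneck 2. Total 3.
No augmenting path remains in the residual graph.

3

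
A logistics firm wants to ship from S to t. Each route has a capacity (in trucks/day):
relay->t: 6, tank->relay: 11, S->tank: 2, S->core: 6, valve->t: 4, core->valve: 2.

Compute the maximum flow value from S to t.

Augment S->core->valve->t: bottleneck 2. Total 2.
Augment S->tank->relay->t: bottleneck 2. Total 4.
No augmenting path remains in the residual graph.

4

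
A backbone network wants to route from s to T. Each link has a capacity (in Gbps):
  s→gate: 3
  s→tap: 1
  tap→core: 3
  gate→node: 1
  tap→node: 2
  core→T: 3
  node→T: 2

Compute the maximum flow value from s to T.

2

Augment s→gate→node→T: bottleneck 1. Total 1.
Augment s→tap→node→T: bottleneck 1. Total 2.
No augmenting path remains in the residual graph.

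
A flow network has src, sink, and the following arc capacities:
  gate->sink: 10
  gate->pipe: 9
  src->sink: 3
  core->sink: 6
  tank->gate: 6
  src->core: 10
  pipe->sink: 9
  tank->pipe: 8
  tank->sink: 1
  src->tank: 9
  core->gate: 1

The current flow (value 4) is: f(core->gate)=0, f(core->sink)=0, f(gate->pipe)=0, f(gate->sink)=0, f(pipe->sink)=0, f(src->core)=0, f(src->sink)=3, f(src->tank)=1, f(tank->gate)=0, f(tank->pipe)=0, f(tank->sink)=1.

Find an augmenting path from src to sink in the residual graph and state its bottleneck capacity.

Residual along src->core->sink: src->core: 10, core->sink: 6.
Bottleneck = min = 6.

src->core->sink, bottleneck 6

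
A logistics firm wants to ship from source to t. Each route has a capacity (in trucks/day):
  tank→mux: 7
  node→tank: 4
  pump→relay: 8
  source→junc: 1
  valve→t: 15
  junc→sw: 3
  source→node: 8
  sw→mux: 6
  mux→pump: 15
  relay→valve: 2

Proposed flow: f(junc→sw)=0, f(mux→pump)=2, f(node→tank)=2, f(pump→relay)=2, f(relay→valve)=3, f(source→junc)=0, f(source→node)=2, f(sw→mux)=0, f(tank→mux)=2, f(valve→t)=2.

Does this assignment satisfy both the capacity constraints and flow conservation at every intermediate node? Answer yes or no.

No

Capacity violated on relay→valve: flow 3 > capacity 2.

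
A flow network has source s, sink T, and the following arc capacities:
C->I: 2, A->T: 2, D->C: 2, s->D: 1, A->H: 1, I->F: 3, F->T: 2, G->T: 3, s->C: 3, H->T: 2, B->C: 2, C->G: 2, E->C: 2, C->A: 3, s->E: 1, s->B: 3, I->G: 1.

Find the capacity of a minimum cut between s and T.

Max flow = 7 (via 6 augmenting paths).
In the residual at optimum, the set reachable from s is {B, s}.
Cut edges: s->D (cap 1), s->E (cap 1), s->C (cap 3), B->C (cap 2). Sum = 7.

7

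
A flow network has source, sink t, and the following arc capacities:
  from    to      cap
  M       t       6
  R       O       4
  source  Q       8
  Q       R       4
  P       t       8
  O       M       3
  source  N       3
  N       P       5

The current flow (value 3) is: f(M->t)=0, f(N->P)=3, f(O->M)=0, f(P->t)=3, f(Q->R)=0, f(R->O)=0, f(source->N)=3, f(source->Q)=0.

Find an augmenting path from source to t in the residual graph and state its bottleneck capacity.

Residual along source->Q->R->O->M->t: source->Q: 8, Q->R: 4, R->O: 4, O->M: 3, M->t: 6.
Bottleneck = min = 3.

source->Q->R->O->M->t, bottleneck 3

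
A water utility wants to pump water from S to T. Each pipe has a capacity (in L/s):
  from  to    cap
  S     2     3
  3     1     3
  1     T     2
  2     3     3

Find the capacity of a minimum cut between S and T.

2

Max flow = 2 (via 1 augmenting path).
In the residual at optimum, the set reachable from S is {1, 2, 3, S}.
Cut edges: 1→T (cap 2). Sum = 2.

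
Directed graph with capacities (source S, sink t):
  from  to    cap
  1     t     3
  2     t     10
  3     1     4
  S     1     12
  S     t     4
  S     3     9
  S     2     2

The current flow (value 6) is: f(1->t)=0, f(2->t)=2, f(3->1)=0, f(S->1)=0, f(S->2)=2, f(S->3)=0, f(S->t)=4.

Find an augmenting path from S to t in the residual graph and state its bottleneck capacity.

Residual along S->1->t: S->1: 12, 1->t: 3.
Bottleneck = min = 3.

S->1->t, bottleneck 3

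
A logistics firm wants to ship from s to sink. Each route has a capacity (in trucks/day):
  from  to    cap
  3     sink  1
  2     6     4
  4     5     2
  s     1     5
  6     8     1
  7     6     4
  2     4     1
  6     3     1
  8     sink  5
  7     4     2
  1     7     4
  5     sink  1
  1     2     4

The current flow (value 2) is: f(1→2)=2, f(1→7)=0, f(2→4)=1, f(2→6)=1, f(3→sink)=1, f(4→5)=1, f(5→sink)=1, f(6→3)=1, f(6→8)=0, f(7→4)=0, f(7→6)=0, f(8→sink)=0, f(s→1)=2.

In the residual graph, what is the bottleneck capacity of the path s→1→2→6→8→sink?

Residual capacities along the path: s→1: 3, 1→2: 2, 2→6: 3, 6→8: 1, 8→sink: 5.
Minimum is 1.

1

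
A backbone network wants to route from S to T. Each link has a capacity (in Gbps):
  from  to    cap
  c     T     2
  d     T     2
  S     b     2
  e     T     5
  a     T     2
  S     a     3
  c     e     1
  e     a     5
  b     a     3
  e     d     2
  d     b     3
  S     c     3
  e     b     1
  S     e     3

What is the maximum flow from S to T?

Augment S→c→T: bottleneck 2. Total 2.
Augment S→e→T: bottleneck 3. Total 5.
Augment S→a→T: bottleneck 2. Total 7.
Augment S→c→e→T: bottleneck 1. Total 8.
No augmenting path remains in the residual graph.

8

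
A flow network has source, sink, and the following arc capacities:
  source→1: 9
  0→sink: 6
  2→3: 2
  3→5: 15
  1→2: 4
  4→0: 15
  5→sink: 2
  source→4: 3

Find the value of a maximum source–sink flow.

5

Augment source→4→0→sink: bottleneck 3. Total 3.
Augment source→1→2→3→5→sink: bottleneck 2. Total 5.
No augmenting path remains in the residual graph.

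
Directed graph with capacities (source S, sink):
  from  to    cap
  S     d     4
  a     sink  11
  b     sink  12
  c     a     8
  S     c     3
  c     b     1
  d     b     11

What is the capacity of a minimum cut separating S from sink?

7

Max flow = 7 (via 2 augmenting paths).
In the residual at optimum, the set reachable from S is {S}.
Cut edges: S→c (cap 3), S→d (cap 4). Sum = 7.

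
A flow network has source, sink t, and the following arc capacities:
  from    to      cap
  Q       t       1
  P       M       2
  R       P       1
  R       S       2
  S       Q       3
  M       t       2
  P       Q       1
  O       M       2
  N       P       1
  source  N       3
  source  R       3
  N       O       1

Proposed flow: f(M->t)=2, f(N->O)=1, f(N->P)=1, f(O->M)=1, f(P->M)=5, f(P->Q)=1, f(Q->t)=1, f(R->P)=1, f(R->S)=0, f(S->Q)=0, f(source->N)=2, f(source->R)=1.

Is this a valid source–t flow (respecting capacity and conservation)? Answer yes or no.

No

Capacity violated on P->M: flow 5 > capacity 2.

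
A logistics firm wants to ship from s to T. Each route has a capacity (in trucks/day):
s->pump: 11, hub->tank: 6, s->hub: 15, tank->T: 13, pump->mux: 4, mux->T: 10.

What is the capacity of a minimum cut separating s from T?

10

Max flow = 10 (via 2 augmenting paths).
In the residual at optimum, the set reachable from s is {hub, pump, s}.
Cut edges: pump->mux (cap 4), hub->tank (cap 6). Sum = 10.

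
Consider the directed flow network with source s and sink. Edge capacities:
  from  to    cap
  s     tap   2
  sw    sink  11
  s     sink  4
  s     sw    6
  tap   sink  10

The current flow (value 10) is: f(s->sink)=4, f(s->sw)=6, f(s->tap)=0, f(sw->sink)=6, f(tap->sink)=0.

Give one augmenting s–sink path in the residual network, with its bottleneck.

Residual along s->tap->sink: s->tap: 2, tap->sink: 10.
Bottleneck = min = 2.

s->tap->sink, bottleneck 2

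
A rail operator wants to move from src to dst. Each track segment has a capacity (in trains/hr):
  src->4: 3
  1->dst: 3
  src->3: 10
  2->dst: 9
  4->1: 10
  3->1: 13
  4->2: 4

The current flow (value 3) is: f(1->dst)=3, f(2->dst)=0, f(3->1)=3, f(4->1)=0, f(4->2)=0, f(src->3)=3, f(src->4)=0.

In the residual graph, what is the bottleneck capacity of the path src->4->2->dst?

3

Residual capacities along the path: src->4: 3, 4->2: 4, 2->dst: 9.
Minimum is 3.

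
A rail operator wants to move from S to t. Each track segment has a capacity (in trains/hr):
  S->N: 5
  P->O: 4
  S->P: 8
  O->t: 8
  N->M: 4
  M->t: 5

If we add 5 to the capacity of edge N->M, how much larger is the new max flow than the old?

1

Original max flow = 8.
After raising cap(N->M), augmenting paths through that edge carry 1 more unit.
New max flow = 9. Increase = 1.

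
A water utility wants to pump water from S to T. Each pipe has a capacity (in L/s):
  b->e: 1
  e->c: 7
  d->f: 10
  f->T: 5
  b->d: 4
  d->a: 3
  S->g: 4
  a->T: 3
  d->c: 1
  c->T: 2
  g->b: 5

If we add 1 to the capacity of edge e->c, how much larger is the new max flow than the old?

Original max flow = 4.
Edge e->c does not cross the min cut (source side {S}), so extra capacity there cannot help.
New max flow = 4. Increase = 0.

0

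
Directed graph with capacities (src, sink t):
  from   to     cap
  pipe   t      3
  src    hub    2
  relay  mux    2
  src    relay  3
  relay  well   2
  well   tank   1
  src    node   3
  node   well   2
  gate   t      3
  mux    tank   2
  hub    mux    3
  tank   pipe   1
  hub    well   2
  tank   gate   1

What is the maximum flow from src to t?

2

Augment src→relay→mux→tank→pipe→t: bottleneck 1. Total 1.
Augment src→relay→mux→tank→gate→t: bottleneck 1. Total 2.
No augmenting path remains in the residual graph.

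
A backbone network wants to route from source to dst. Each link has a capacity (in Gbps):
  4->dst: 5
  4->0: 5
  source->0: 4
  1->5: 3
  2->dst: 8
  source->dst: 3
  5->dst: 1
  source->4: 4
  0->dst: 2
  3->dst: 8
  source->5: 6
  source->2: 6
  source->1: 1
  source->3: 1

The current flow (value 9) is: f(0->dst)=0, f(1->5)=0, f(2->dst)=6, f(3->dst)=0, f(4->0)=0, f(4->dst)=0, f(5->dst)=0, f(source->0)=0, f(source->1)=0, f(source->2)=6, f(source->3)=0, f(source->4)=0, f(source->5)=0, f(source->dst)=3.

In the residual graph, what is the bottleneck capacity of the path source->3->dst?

1

Residual capacities along the path: source->3: 1, 3->dst: 8.
Minimum is 1.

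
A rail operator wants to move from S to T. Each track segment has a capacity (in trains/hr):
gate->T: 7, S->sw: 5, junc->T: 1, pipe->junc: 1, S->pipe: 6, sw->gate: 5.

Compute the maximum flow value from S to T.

Augment S->sw->gate->T: bottleneck 5. Total 5.
Augment S->pipe->junc->T: bottleneck 1. Total 6.
No augmenting path remains in the residual graph.

6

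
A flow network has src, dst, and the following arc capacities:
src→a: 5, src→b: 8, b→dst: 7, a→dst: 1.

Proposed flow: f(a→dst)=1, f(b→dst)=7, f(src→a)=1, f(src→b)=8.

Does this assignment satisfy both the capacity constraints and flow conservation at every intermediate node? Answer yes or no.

Conservation fails at b: inflow 8 ≠ outflow 7.

No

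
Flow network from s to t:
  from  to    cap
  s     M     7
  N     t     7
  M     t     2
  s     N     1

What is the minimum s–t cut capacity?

3

Max flow = 3 (via 2 augmenting paths).
In the residual at optimum, the set reachable from s is {M, s}.
Cut edges: s→N (cap 1), M→t (cap 2). Sum = 3.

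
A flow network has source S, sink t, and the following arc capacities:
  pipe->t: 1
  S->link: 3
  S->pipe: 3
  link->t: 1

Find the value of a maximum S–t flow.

2

Augment S->link->t: bottleneck 1. Total 1.
Augment S->pipe->t: bottleneck 1. Total 2.
No augmenting path remains in the residual graph.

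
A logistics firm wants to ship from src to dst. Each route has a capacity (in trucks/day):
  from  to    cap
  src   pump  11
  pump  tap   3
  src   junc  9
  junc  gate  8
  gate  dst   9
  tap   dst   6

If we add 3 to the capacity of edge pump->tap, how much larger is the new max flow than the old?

3

Original max flow = 11.
After raising cap(pump->tap), augmenting paths through that edge carry 3 more units.
New max flow = 14. Increase = 3.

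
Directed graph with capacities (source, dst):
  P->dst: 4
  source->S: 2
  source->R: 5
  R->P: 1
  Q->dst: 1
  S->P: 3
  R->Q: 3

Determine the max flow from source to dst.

4

Augment source->R->Q->dst: bottleneck 1. Total 1.
Augment source->R->P->dst: bottleneck 1. Total 2.
Augment source->S->P->dst: bottleneck 2. Total 4.
No augmenting path remains in the residual graph.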